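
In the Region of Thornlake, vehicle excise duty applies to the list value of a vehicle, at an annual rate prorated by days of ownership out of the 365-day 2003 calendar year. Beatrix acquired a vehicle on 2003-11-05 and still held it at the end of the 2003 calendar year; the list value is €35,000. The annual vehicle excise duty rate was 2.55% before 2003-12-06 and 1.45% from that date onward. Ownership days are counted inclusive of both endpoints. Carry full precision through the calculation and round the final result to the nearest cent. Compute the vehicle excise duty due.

€111.95

2003-11-05 to 2003-12-05: 31 days at 2.55% → €35,000 × 2.55% × 31/365 = €75.8014
2003-12-06 to 2003-12-31: 26 days at 1.45% → €35,000 × 1.45% × 26/365 = €36.1507
Total = €111.9521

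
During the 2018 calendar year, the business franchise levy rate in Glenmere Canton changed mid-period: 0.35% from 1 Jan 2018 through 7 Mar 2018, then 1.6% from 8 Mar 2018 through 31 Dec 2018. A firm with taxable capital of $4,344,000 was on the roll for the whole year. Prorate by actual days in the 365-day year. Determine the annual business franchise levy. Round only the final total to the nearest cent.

1 Jan – 7 Mar 2018: 66 days at 0.35% → $4,344,000 × 0.35% × 66/365 = $2,749.2164
8 Mar – 31 Dec 2018: 299 days at 1.6% → $4,344,000 × 1.6% × 299/365 = $56,936.1534
Total = $59,685.3699

$59,685.37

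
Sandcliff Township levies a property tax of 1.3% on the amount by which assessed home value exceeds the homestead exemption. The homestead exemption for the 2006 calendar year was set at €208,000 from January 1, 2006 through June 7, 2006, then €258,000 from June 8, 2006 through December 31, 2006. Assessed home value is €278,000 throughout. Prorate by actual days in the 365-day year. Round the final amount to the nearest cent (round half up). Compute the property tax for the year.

January 1 – June 7, 2006: 158 days, exemption €208,000 → (€278,000 − €208,000) × 1.3% × 158/365 = €393.9178
June 8 – December 31, 2006: 207 days, exemption €258,000 → (€278,000 − €258,000) × 1.3% × 207/365 = €147.4521
Total = €541.3699

€541.37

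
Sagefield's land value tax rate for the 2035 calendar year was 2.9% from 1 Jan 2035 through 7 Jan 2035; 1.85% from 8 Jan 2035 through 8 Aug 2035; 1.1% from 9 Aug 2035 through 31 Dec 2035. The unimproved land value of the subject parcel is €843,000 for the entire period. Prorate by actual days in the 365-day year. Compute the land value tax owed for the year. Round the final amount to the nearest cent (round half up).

1 Jan – 7 Jan 2035: 7 days at 2.9% → €843,000 × 2.9% × 7/365 = €468.8466
8 Jan – 8 Aug 2035: 213 days at 1.85% → €843,000 × 1.85% × 213/365 = €9,100.9356
9 Aug – 31 Dec 2035: 145 days at 1.1% → €843,000 × 1.1% × 145/365 = €3,683.7945
Total = €13,253.5767

€13,253.58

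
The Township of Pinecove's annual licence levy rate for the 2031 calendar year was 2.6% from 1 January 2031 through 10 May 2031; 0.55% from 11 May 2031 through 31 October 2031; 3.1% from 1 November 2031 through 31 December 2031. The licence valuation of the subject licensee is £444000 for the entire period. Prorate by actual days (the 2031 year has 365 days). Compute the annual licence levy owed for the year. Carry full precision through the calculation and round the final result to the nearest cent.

£7575.98

1 January – 10 May 2031: 130 days at 2.6% → £444000 × 2.6% × 130/365 = £4111.5616
11 May – 31 October 2031: 174 days at 0.55% → £444000 × 0.55% × 174/365 = £1164.1315
1 November – 31 December 2031: 61 days at 3.1% → £444000 × 3.1% × 61/365 = £2300.2849
Total = £7575.9781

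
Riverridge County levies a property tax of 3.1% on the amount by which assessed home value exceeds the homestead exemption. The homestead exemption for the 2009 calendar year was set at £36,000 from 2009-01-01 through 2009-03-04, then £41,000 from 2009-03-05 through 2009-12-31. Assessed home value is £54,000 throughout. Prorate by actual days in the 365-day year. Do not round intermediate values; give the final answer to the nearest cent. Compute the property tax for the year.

2009-01-01 to 2009-03-04: 63 days, exemption £36,000 → (£54,000 − £36,000) × 3.1% × 63/365 = £96.3123
2009-03-05 to 2009-12-31: 302 days, exemption £41,000 → (£54,000 − £41,000) × 3.1% × 302/365 = £333.4411
Total = £429.7534

£429.75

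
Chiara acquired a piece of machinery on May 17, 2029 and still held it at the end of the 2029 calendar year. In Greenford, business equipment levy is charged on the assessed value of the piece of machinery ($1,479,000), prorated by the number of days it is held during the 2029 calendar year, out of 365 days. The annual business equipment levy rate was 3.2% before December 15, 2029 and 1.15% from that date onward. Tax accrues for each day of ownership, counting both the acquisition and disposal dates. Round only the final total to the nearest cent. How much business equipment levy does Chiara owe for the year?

May 17 – December 14, 2029: 212 days at 3.2% → $1,479,000 × 3.2% × 212/365 = $27,489.1397
December 15 – December 31, 2029: 17 days at 1.15% → $1,479,000 × 1.15% × 17/365 = $792.1767
Total = $28,281.3164

$28,281.32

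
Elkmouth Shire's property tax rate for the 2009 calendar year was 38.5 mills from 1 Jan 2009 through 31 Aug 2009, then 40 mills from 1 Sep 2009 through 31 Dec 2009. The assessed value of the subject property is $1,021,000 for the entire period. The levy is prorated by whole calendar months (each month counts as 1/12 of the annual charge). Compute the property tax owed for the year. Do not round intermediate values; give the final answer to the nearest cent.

$39,819.00

1 Jan – 31 Aug 2009: 8 months at 38.5 mills → $1,021,000 × 3.85% × 8/12 = $26,205.6667
1 Sep – 31 Dec 2009: 4 months at 40 mills → $1,021,000 × 4% × 4/12 = $13,613.3333
Total = $39,819.0000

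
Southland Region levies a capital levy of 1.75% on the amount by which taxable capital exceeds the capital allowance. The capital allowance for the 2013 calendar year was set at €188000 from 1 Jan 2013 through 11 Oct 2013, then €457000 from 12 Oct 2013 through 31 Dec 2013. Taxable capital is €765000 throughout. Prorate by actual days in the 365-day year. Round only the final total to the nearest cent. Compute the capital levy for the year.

€9052.82

1 Jan – 11 Oct 2013: 284 days, exemption €188000 → (€765000 − €188000) × 1.75% × 284/365 = €7856.6849
12 Oct – 31 Dec 2013: 81 days, exemption €457000 → (€765000 − €457000) × 1.75% × 81/365 = €1196.1370
Total = €9052.8219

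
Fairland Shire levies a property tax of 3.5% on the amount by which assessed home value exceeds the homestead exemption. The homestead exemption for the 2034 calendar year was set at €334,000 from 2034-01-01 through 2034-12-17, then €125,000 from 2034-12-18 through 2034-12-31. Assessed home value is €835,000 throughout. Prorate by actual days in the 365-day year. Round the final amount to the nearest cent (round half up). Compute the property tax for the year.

€17,815.58

2034-01-01 to 2034-12-17: 351 days, exemption €334,000 → (€835,000 − €334,000) × 3.5% × 351/365 = €16,862.4247
2034-12-18 to 2034-12-31: 14 days, exemption €125,000 → (€835,000 − €125,000) × 3.5% × 14/365 = €953.1507
Total = €17,815.5753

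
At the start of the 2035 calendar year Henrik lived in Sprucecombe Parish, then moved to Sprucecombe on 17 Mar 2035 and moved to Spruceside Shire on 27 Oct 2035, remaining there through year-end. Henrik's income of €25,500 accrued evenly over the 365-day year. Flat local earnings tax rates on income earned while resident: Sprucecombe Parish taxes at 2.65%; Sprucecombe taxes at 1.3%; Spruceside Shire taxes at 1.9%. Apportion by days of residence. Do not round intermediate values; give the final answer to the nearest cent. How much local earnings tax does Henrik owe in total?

€429.90

Sprucecombe Parish, 1 Jan – 16 Mar 2035: 75 days → €25,500 × 2.65% × 75/365 = €138.8527
Sprucecombe, 17 Mar – 26 Oct 2035: 224 days → €25,500 × 1.3% × 224/365 = €203.4411
Spruceside Shire, 27 Oct – 31 Dec 2035: 66 days → €25,500 × 1.9% × 66/365 = €87.6082
Total = €429.9021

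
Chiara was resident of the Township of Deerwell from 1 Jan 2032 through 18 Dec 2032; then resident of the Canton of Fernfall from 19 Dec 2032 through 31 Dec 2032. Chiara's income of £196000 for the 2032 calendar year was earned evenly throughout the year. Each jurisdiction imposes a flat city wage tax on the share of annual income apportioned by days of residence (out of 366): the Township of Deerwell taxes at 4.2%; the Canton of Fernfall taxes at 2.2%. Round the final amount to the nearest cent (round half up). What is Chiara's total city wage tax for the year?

£8092.77

The Township of Deerwell, 1 Jan – 18 Dec 2032: 353 days → £196000 × 4.2% × 353/366 = £7939.6066
The Canton of Fernfall, 19 Dec – 31 Dec 2032: 13 days → £196000 × 2.2% × 13/366 = £153.1585
Total = £8092.7650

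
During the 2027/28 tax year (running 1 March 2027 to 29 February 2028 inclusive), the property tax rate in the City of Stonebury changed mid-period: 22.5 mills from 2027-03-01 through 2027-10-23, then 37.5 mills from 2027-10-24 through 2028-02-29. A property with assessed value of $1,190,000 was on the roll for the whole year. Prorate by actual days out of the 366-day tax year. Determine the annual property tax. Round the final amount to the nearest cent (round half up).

2027-03-01 to 2027-10-23: 237 days at 22.5 mills → $1,190,000 × 2.25% × 237/366 = $17,337.9098
2027-10-24 to 2028-02-29: 129 days at 37.5 mills → $1,190,000 × 3.75% × 129/366 = $15,728.4836
Total = $33,066.3934

$33,066.39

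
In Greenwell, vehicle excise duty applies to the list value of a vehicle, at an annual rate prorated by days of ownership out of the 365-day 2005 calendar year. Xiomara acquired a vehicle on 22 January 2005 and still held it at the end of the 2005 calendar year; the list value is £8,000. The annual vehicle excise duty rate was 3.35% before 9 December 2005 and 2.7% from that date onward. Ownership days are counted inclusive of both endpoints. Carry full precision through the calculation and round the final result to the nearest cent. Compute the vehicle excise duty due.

22 January – 8 December 2005: 321 days at 3.35% → £8,000 × 3.35% × 321/365 = £235.6932
9 December – 31 December 2005: 23 days at 2.7% → £8,000 × 2.7% × 23/365 = £13.6110
Total = £249.3041

£249.30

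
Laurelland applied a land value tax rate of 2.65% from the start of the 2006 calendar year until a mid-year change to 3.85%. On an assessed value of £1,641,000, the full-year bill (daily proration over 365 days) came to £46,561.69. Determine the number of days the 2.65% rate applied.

Let d = days at the first rate; then 365 − d days at the second rate.
£1,641,000 × [2.65%·d + 3.85%·(365−d)] / 365 = £46,561.69
Solving gives d = 308, so the new rate took effect on 5 November 2006.

308 days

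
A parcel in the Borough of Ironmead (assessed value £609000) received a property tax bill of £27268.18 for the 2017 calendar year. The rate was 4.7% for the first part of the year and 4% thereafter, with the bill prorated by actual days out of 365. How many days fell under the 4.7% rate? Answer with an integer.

249 days

Let d = days at the first rate; then 365 − d days at the second rate.
£609000 × [4.7%·d + 4%·(365−d)] / 365 = £27268.18
Solving gives d = 249, so the new rate took effect on 7 Sep 2017.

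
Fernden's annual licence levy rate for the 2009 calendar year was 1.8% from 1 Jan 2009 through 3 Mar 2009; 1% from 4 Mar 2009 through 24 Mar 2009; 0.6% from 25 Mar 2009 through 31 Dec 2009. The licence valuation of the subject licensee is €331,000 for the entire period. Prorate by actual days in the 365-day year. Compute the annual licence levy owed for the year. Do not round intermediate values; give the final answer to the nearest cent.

1 Jan – 3 Mar 2009: 62 days at 1.8% → €331,000 × 1.8% × 62/365 = €1,012.0438
4 Mar – 24 Mar 2009: 21 days at 1% → €331,000 × 1% × 21/365 = €190.4384
25 Mar – 31 Dec 2009: 282 days at 0.6% → €331,000 × 0.6% × 282/365 = €1,534.3890
Total = €2,736.8712

€2,736.87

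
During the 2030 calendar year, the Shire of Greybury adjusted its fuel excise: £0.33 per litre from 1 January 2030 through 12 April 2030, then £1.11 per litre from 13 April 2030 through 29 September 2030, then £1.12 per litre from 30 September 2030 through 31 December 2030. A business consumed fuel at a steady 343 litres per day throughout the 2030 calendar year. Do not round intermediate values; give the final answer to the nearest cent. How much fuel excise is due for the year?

1 January – 12 April 2030: 102 days × 343 litres/day = 34,986 litres at £0.33/litre → £11545.38
13 April – 29 September 2030: 170 days × 343 litres/day = 58,310 litres at £1.11/litre → £64724.10
30 September – 31 December 2030: 93 days × 343 litres/day = 31,899 litres at £1.12/litre → £35726.88

£111996.36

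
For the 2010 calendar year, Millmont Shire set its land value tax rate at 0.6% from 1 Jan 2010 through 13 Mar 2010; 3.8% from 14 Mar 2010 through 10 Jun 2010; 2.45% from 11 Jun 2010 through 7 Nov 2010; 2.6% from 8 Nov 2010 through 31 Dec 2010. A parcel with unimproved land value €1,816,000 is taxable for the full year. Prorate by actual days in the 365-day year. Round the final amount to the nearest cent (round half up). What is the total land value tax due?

1 Jan – 13 Mar 2010: 72 days at 0.6% → €1,816,000 × 0.6% × 72/365 = €2,149.3479
14 Mar – 10 Jun 2010: 89 days at 3.8% → €1,816,000 × 3.8% × 89/365 = €16,826.6082
11 Jun – 7 Nov 2010: 150 days at 2.45% → €1,816,000 × 2.45% × 150/365 = €18,284.3836
8 Nov – 31 Dec 2010: 54 days at 2.6% → €1,816,000 × 2.6% × 54/365 = €6,985.3808
Total = €44,245.7205

€44,245.72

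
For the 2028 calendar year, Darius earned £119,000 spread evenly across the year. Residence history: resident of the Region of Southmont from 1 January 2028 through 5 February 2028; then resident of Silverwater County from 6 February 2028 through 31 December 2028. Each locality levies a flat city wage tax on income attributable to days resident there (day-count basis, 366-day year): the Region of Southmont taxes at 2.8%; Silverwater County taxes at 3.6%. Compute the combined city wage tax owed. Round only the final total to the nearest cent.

£4,190.36

The Region of Southmont, 1 January – 5 February 2028: 36 days → £119,000 × 2.8% × 36/366 = £327.7377
Silverwater County, 6 February – 31 December 2028: 330 days → £119,000 × 3.6% × 330/366 = £3,862.6230
Total = £4,190.3607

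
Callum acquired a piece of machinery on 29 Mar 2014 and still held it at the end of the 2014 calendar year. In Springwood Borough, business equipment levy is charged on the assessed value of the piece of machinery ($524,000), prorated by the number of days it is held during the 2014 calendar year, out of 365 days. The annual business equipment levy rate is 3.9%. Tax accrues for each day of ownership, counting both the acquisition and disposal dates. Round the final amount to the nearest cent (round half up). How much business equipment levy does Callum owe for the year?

$15,564.95

Days held (29 Mar – 31 Dec 2014): 278 out of 365
Tax = $524,000 × 3.9% × 278/365 = $15,564.9534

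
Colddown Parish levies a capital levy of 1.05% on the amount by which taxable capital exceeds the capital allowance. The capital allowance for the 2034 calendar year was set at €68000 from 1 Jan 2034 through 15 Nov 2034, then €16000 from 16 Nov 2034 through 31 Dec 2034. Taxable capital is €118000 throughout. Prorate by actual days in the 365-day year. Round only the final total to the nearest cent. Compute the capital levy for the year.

€593.81

1 Jan – 15 Nov 2034: 319 days, exemption €68000 → (€118000 − €68000) × 1.05% × 319/365 = €458.8356
16 Nov – 31 Dec 2034: 46 days, exemption €16000 → (€118000 − €16000) × 1.05% × 46/365 = €134.9753
Total = €593.8110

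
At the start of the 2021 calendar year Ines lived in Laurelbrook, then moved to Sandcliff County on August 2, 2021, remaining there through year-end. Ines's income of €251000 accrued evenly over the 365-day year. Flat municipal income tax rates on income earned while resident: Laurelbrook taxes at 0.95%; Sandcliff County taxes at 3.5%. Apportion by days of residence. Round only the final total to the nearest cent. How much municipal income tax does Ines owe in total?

€5049.91

Laurelbrook, January 1 – August 1, 2021: 213 days → €251000 × 0.95% × 213/365 = €1391.5027
Sandcliff County, August 2 – December 31, 2021: 152 days → €251000 × 3.5% × 152/365 = €3658.4110
Total = €5049.9137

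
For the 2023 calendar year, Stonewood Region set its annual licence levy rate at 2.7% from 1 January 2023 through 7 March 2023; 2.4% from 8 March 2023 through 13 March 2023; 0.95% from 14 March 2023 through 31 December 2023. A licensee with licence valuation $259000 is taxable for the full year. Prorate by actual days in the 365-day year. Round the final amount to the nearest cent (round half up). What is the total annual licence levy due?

$3341.81

1 January – 7 March 2023: 66 days at 2.7% → $259000 × 2.7% × 66/365 = $1264.4877
8 March – 13 March 2023: 6 days at 2.4% → $259000 × 2.4% × 6/365 = $102.1808
14 March – 31 December 2023: 293 days at 0.95% → $259000 × 0.95% × 293/365 = $1975.1411
Total = $3341.8096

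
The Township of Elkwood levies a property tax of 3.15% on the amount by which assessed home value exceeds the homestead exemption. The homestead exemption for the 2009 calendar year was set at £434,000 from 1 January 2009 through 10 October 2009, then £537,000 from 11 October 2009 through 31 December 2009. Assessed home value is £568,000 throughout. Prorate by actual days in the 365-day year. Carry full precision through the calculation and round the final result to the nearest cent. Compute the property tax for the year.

1 January – 10 October 2009: 283 days, exemption £434,000 → (£568,000 − £434,000) × 3.15% × 283/365 = £3,272.7205
11 October – 31 December 2009: 82 days, exemption £537,000 → (£568,000 − £537,000) × 3.15% × 82/365 = £219.3781
Total = £3,492.0986

£3,492.10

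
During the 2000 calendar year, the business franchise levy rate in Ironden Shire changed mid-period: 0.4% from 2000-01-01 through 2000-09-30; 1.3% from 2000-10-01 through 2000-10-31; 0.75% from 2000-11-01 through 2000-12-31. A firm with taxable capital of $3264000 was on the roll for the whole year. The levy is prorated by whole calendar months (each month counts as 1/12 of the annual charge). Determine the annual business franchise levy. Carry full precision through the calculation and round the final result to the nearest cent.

2000-01-01 to 2000-09-30: 9 months at 0.4% → $3264000 × 0.4% × 9/12 = $9792.0000
2000-10-01 to 2000-10-31: 1 month at 1.3% → $3264000 × 1.3% × 1/12 = $3536.0000
2000-11-01 to 2000-12-31: 2 months at 0.75% → $3264000 × 0.75% × 2/12 = $4080.0000
Total = $17408.0000

$17408.00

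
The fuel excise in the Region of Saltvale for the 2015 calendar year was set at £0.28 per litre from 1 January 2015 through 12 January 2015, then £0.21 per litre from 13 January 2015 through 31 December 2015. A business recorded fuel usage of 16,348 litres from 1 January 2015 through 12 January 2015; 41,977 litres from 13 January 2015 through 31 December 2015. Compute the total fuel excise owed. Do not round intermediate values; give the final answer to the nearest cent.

1 January – 12 January 2015: 16,348 litres at £0.28/litre → £4,577.44
13 January – 31 December 2015: 41,977 litres at £0.21/litre → £8,815.17

£13,392.61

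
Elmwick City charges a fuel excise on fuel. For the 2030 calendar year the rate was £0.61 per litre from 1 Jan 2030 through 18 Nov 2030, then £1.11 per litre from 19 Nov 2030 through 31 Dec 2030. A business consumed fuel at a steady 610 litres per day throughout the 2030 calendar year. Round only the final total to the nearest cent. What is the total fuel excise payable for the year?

1 Jan – 18 Nov 2030: 322 days × 610 litres/day = 196,420 litres at £0.61/litre → £119,816.20
19 Nov – 31 Dec 2030: 43 days × 610 litres/day = 26,230 litres at £1.11/litre → £29,115.30

£148,931.50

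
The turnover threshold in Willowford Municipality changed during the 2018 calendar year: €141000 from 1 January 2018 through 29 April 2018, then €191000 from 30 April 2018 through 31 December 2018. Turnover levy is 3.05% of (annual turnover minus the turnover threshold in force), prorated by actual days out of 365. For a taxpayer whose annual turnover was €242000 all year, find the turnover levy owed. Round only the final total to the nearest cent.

1 January – 29 April 2018: 119 days, exemption €141000 → (€242000 − €141000) × 3.05% × 119/365 = €1004.3274
30 April – 31 December 2018: 246 days, exemption €191000 → (€242000 − €191000) × 3.05% × 246/365 = €1048.3644
Total = €2052.6918

€2052.69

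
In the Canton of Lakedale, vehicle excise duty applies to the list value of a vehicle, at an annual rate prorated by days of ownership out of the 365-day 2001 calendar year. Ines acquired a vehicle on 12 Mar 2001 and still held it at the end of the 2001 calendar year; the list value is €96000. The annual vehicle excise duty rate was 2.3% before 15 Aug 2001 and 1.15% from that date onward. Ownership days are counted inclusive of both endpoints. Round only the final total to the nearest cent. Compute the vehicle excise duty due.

12 Mar – 14 Aug 2001: 156 days at 2.3% → €96000 × 2.3% × 156/365 = €943.6932
15 Aug – 31 Dec 2001: 139 days at 1.15% → €96000 × 1.15% × 139/365 = €420.4274
Total = €1364.1205

€1364.12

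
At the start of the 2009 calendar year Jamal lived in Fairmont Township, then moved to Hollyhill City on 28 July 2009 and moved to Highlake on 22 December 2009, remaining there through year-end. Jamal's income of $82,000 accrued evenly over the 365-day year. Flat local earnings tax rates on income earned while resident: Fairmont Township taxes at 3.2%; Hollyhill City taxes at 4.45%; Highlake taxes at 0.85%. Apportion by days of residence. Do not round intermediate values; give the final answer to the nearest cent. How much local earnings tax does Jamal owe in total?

Fairmont Township, 1 January – 27 July 2009: 208 days → $82,000 × 3.2% × 208/365 = $1,495.3205
Hollyhill City, 28 July – 21 December 2009: 147 days → $82,000 × 4.45% × 147/365 = $1,469.5973
Highlake, 22 December – 31 December 2009: 10 days → $82,000 × 0.85% × 10/365 = $19.0959
Total = $2,984.0137

$2,984.01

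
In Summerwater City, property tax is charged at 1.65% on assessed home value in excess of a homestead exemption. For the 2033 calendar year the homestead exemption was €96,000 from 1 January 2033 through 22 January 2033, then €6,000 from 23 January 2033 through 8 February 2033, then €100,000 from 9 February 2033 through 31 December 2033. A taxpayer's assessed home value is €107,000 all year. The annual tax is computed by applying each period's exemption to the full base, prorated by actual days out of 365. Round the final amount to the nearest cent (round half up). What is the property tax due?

€191.72

1 January – 22 January 2033: 22 days, exemption €96,000 → (€107,000 − €96,000) × 1.65% × 22/365 = €10.9397
23 January – 8 February 2033: 17 days, exemption €6,000 → (€107,000 − €6,000) × 1.65% × 17/365 = €77.6178
9 February – 31 December 2033: 326 days, exemption €100,000 → (€107,000 − €100,000) × 1.65% × 326/365 = €103.1589
Total = €191.7164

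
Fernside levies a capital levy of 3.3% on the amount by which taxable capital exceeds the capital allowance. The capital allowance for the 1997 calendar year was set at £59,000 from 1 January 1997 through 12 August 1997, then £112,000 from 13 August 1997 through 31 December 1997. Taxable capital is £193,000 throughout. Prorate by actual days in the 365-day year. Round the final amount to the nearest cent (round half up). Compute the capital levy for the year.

1 January – 12 August 1997: 224 days, exemption £59,000 → (£193,000 − £59,000) × 3.3% × 224/365 = £2,713.7753
13 August – 31 December 1997: 141 days, exemption £112,000 → (£193,000 − £112,000) × 3.3% × 141/365 = £1,032.5836
Total = £3,746.3589

£3,746.36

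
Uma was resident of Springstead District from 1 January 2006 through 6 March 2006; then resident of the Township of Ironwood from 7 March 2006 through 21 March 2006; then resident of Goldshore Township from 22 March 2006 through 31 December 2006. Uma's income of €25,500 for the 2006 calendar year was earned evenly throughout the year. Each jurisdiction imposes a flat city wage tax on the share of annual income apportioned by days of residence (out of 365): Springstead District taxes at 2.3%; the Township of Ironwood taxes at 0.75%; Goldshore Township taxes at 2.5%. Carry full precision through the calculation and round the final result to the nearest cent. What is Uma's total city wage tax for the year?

€610.08

Springstead District, 1 January – 6 March 2006: 65 days → €25,500 × 2.3% × 65/365 = €104.4452
The Township of Ironwood, 7 March – 21 March 2006: 15 days → €25,500 × 0.75% × 15/365 = €7.8596
Goldshore Township, 22 March – 31 December 2006: 285 days → €25,500 × 2.5% × 285/365 = €497.7740
Total = €610.0788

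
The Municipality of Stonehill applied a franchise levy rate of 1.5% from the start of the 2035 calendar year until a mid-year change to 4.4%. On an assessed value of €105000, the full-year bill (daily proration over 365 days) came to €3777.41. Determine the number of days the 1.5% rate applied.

Let d = days at the first rate; then 365 − d days at the second rate.
€105000 × [1.5%·d + 4.4%·(365−d)] / 365 = €3777.41
Solving gives d = 101, so the new rate took effect on April 12, 2035.

101 days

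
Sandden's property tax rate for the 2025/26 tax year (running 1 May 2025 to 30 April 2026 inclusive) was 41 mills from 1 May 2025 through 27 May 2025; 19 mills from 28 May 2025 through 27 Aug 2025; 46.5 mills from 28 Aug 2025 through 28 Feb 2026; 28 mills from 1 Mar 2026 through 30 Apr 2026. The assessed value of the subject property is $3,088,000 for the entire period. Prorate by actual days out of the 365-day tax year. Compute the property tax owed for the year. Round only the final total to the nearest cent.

$111,383.74

1 May – 27 May 2025: 27 days at 41 mills → $3,088,000 × 4.1% × 27/365 = $9,365.5233
28 May – 27 Aug 2025: 92 days at 19 mills → $3,088,000 × 1.9% × 92/365 = $14,788.5589
28 Aug 2025 – 28 Feb 2026: 185 days at 46.5 mills → $3,088,000 × 4.65% × 185/365 = $72,779.5068
1 Mar – 30 Apr 2026: 61 days at 28 mills → $3,088,000 × 2.8% × 61/365 = $14,450.1479
Total = $111,383.7370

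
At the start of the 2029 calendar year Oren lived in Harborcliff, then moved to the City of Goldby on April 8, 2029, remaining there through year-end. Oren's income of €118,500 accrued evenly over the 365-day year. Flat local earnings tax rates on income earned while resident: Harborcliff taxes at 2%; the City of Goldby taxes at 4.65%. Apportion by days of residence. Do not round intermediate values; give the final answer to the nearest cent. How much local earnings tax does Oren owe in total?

€4,675.72

Harborcliff, January 1 – April 7, 2029: 97 days → €118,500 × 2% × 97/365 = €629.8356
The City of Goldby, April 8 – December 31, 2029: 268 days → €118,500 × 4.65% × 268/365 = €4,045.8822
Total = €4,675.7178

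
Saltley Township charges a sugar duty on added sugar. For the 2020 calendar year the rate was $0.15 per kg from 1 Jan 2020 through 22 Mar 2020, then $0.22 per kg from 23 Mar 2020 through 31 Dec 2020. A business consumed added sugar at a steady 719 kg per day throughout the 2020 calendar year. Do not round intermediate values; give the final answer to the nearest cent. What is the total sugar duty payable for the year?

$53,766.82

1 Jan – 22 Mar 2020: 82 days × 719 kg/day = 58,958 kg at $0.15/kg → $8,843.70
23 Mar – 31 Dec 2020: 284 days × 719 kg/day = 204,196 kg at $0.22/kg → $44,923.12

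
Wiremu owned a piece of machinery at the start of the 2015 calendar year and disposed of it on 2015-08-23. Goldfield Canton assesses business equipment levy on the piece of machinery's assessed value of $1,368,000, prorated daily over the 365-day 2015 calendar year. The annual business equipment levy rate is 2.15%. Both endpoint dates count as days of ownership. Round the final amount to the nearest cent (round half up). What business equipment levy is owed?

$18,936.49

Days held (2015-01-01 to 2015-08-23): 235 out of 365
Tax = $1,368,000 × 2.15% × 235/365 = $18,936.4932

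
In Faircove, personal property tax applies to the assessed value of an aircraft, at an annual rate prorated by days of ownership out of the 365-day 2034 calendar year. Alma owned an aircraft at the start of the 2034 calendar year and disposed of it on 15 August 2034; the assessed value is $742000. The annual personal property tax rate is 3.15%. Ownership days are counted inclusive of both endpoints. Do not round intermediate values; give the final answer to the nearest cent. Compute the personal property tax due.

$14536.08

Days held (1 January – 15 August 2034): 227 out of 365
Tax = $742000 × 3.15% × 227/365 = $14536.0849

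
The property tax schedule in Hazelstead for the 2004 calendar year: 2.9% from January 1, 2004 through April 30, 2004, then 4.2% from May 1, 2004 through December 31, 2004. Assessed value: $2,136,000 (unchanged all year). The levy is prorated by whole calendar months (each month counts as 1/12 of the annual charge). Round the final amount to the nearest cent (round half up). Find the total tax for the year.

January 1 – April 30, 2004: 4 months at 2.9% → $2,136,000 × 2.9% × 4/12 = $20,648.0000
May 1 – December 31, 2004: 8 months at 4.2% → $2,136,000 × 4.2% × 8/12 = $59,808.0000
Total = $80,456.0000

$80,456.00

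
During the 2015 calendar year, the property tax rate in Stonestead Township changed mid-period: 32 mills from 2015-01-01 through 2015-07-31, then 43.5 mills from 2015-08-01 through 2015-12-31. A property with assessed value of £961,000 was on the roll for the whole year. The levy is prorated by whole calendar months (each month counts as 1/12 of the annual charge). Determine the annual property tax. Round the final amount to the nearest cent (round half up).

2015-01-01 to 2015-07-31: 7 months at 32 mills → £961,000 × 3.2% × 7/12 = £17,938.6667
2015-08-01 to 2015-12-31: 5 months at 43.5 mills → £961,000 × 4.35% × 5/12 = £17,418.1250
Total = £35,356.7917

£35,356.79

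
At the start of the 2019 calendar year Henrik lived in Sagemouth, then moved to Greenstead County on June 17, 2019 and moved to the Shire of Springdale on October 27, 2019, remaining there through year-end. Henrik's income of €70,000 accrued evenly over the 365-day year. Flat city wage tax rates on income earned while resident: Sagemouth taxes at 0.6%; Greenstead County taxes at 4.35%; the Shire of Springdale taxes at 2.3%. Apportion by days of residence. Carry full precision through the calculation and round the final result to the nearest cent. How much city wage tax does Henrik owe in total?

Sagemouth, January 1 – June 16, 2019: 167 days → €70,000 × 0.6% × 167/365 = €192.1644
Greenstead County, June 17 – October 26, 2019: 132 days → €70,000 × 4.35% × 132/365 = €1,101.2055
The Shire of Springdale, October 27 – December 31, 2019: 66 days → €70,000 × 2.3% × 66/365 = €291.1233
Total = €1,584.4932

€1,584.49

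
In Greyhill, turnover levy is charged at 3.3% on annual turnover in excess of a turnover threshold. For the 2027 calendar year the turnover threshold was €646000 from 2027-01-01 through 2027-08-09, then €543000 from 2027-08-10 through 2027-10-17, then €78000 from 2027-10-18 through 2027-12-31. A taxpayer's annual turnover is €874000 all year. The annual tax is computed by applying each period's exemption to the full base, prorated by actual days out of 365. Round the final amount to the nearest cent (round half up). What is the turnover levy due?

2027-01-01 to 2027-08-09: 221 days, exemption €646000 → (€874000 − €646000) × 3.3% × 221/365 = €4555.6274
2027-08-10 to 2027-10-17: 69 days, exemption €543000 → (€874000 − €543000) × 3.3% × 69/365 = €2064.8959
2027-10-18 to 2027-12-31: 75 days, exemption €78000 → (€874000 − €78000) × 3.3% × 75/365 = €5397.5342
Total = €12018.0575

€12018.06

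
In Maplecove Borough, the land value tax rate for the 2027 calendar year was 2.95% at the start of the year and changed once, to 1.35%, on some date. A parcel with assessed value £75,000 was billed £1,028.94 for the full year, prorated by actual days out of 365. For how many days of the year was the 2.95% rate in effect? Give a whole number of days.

5 days

Let d = days at the first rate; then 365 − d days at the second rate.
£75,000 × [2.95%·d + 1.35%·(365−d)] / 365 = £1,028.94
Solving gives d = 5, so the new rate took effect on 6 Jan 2027.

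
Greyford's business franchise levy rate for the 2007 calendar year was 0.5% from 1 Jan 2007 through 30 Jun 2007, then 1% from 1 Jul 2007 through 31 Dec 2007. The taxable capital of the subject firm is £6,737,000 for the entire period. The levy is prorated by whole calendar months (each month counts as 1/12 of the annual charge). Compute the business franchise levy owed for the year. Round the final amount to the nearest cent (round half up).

£50,527.50

1 Jan – 30 Jun 2007: 6 months at 0.5% → £6,737,000 × 0.5% × 6/12 = £16,842.5000
1 Jul – 31 Dec 2007: 6 months at 1% → £6,737,000 × 1% × 6/12 = £33,685.0000
Total = £50,527.5000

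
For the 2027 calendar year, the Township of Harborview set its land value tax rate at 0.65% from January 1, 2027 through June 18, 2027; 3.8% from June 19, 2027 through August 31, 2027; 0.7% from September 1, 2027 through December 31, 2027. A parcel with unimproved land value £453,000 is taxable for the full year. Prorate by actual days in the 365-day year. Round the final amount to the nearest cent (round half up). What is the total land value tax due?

January 1 – June 18, 2027: 169 days at 0.65% → £453,000 × 0.65% × 169/365 = £1,363.3438
June 19 – August 31, 2027: 74 days at 3.8% → £453,000 × 3.8% × 74/365 = £3,489.9616
September 1 – December 31, 2027: 122 days at 0.7% → £453,000 × 0.7% × 122/365 = £1,059.8959
Total = £5,913.2014

£5,913.20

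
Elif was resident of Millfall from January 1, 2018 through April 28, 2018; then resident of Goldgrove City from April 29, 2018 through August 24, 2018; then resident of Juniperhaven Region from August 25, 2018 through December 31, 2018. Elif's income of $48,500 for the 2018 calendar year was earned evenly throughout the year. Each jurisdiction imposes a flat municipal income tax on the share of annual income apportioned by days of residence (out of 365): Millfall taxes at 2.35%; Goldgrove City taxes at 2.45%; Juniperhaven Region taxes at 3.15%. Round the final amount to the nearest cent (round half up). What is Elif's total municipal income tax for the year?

$1,292.56

Millfall, January 1 – April 28, 2018: 118 days → $48,500 × 2.35% × 118/365 = $368.4671
Goldgrove City, April 29 – August 24, 2018: 118 days → $48,500 × 2.45% × 118/365 = $384.1466
Juniperhaven Region, August 25 – December 31, 2018: 129 days → $48,500 × 3.15% × 129/365 = $539.9445
Total = $1,292.5582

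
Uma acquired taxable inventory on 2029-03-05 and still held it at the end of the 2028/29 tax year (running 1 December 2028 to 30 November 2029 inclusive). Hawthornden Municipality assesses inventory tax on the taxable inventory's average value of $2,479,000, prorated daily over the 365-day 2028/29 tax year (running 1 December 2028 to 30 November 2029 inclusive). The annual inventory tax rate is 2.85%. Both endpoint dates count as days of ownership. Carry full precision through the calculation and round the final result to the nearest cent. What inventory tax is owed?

Days held (2029-03-05 to 2029-11-30): 271 out of 365
Tax = $2,479,000 × 2.85% × 271/365 = $52,456.3192

$52,456.32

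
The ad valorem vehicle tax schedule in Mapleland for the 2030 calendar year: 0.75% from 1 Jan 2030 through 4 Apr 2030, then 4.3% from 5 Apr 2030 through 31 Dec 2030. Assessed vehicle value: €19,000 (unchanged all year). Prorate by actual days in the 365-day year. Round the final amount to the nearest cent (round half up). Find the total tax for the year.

1 Jan – 4 Apr 2030: 94 days at 0.75% → €19,000 × 0.75% × 94/365 = €36.6986
5 Apr – 31 Dec 2030: 271 days at 4.3% → €19,000 × 4.3% × 271/365 = €606.5945
Total = €643.2932

€643.29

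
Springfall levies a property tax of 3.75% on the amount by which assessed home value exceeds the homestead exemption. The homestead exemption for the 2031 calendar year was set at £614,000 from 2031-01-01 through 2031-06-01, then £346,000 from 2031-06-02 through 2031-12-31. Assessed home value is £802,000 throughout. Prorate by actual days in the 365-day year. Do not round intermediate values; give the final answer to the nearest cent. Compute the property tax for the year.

2031-01-01 to 2031-06-01: 152 days, exemption £614,000 → (£802,000 − £614,000) × 3.75% × 152/365 = £2,935.8904
2031-06-02 to 2031-12-31: 213 days, exemption £346,000 → (£802,000 − £346,000) × 3.75% × 213/365 = £9,978.9041
Total = £12,914.7945

£12,914.79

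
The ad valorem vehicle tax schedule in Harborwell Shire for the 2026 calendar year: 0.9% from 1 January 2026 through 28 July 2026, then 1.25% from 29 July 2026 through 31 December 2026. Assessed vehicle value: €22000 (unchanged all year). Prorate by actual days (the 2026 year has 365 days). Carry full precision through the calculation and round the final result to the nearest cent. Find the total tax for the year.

€230.91

1 January – 28 July 2026: 209 days at 0.9% → €22000 × 0.9% × 209/365 = €113.3753
29 July – 31 December 2026: 156 days at 1.25% → €22000 × 1.25% × 156/365 = €117.5342
Total = €230.9096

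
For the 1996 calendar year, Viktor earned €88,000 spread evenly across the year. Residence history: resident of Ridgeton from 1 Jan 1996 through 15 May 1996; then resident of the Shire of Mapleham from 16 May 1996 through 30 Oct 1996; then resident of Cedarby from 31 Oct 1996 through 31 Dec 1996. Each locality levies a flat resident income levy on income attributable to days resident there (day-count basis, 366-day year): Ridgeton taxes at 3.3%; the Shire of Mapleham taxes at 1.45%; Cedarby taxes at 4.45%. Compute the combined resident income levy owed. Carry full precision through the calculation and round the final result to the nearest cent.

Ridgeton, 1 Jan – 15 May 1996: 136 days → €88,000 × 3.3% × 136/366 = €1,079.0820
The Shire of Mapleham, 16 May – 30 Oct 1996: 168 days → €88,000 × 1.45% × 168/366 = €585.7049
Cedarby, 31 Oct – 31 Dec 1996: 62 days → €88,000 × 4.45% × 62/366 = €663.3661
Total = €2,328.1530

€2,328.15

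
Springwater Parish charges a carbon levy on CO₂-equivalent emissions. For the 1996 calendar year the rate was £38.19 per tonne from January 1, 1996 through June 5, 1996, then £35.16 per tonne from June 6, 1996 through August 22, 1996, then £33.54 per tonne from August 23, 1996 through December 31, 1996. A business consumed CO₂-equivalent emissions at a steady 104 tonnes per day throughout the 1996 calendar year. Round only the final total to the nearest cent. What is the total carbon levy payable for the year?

£1365733.20

January 1 – June 5, 1996: 157 days × 104 tonnes/day = 16,328 tonnes at £38.19/tonne → £623566.32
June 6 – August 22, 1996: 78 days × 104 tonnes/day = 8,112 tonnes at £35.16/tonne → £285217.92
August 23 – December 31, 1996: 131 days × 104 tonnes/day = 13,624 tonnes at £33.54/tonne → £456948.96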